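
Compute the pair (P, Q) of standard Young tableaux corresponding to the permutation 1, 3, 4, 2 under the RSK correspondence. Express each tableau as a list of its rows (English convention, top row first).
Insert each entry of the permutation into P by Schensted row insertion, recording in Q the position of each new cell.

Insert 1: appended to row 1. P = [[1]].
Insert 3: appended to row 1. P = [[1, 3]].
Insert 4: appended to row 1. P = [[1, 3, 4]].
Insert 2: 2 bumps 3 from row 1; 3 starts row 2. P = [[1, 2, 4], [3]].

So P = [[1, 2, 4], [3]], Q = [[1, 2, 3], [4]].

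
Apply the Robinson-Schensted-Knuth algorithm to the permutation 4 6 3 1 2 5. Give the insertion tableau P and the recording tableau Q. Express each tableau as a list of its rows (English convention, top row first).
Insert each entry of the permutation into P by Schensted row insertion, recording in Q the position of each new cell.

Insert 4: appended to row 1. P = [[4]].
Insert 6: appended to row 1. P = [[4, 6]].
Insert 3: 3 bumps 4 from row 1; 4 starts row 2. P = [[3, 6], [4]].
Insert 1: 1 bumps 3 from row 1; 3 bumps 4 from row 2; 4 starts row 3. P = [[1, 6], [3], [4]].
Insert 2: 2 bumps 6 from row 1; 6 appends to row 2. P = [[1, 2], [3, 6], [4]].
Insert 5: appended to row 1. P = [[1, 2, 5], [3, 6], [4]].

So P = [[1, 2, 5], [3, 6], [4]], Q = [[1, 2, 6], [3, 5], [4]].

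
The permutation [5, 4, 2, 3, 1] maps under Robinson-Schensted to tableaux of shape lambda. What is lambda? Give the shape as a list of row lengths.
[2, 1, 1, 1]

RSK row insertion gives P = [[1, 3], [2], [4], [5]], which has shape [2, 1, 1, 1].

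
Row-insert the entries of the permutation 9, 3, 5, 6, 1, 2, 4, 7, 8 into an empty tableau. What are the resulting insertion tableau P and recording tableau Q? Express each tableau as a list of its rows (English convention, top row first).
P = [[1, 2, 4, 7, 8], [3, 5, 6], [9]], Q = [[1, 3, 4, 8, 9], [2, 6, 7], [5]]

Insert each entry of the permutation into P by Schensted row insertion, recording in Q the position of each new cell.

Insert 9: appended to row 1. P = [[9]].
Insert 3: 3 bumps 9 from row 1; 9 starts row 2. P = [[3], [9]].
Insert 5: appended to row 1. P = [[3, 5], [9]].
Insert 6: appended to row 1. P = [[3, 5, 6], [9]].
Insert 1: 1 bumps 3 from row 1; 3 bumps 9 from row 2; 9 starts row 3. P = [[1, 5, 6], [3], [9]].
Insert 2: 2 bumps 5 from row 1; 5 appends to row 2. P = [[1, 2, 6], [3, 5], [9]].
Insert 4: 4 bumps 6 from row 1; 6 appends to row 2. P = [[1, 2, 4], [3, 5, 6], [9]].
Insert 7: appended to row 1. P = [[1, 2, 4, 7], [3, 5, 6], [9]].
Insert 8: appended to row 1. P = [[1, 2, 4, 7, 8], [3, 5, 6], [9]].

So P = [[1, 2, 4, 7, 8], [3, 5, 6], [9]], Q = [[1, 3, 4, 8, 9], [2, 6, 7], [5]].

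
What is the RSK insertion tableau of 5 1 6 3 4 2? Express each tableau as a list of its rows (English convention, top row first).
Insert 5: appended to row 1. P = [[5]].
Insert 1: 1 bumps 5 from row 1; 5 starts row 2. P = [[1], [5]].
Insert 6: appended to row 1. P = [[1, 6], [5]].
Insert 3: 3 bumps 6 from row 1; 6 appends to row 2. P = [[1, 3], [5, 6]].
Insert 4: appended to row 1. P = [[1, 3, 4], [5, 6]].
Insert 2: 2 bumps 3 from row 1; 3 bumps 5 from row 2; 5 starts row 3. P = [[1, 2, 4], [3, 6], [5]].

So P = [[1, 2, 4], [3, 6], [5]].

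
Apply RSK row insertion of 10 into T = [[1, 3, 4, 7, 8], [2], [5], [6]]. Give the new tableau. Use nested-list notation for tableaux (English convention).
[[1, 3, 4, 7, 8, 10], [2], [5], [6]]

10 is larger than every entry of row 1, so it is appended to row 1. The new tableau is [[1, 3, 4, 7, 8, 10], [2], [5], [6]].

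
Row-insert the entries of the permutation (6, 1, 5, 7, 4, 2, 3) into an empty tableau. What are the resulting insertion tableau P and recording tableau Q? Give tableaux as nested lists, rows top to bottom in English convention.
Insert each entry of the permutation into P by Schensted row insertion, recording in Q the position of each new cell.

Insert 6: appended to row 1. P = [[6]].
Insert 1: 1 bumps 6 from row 1; 6 starts row 2. P = [[1], [6]].
Insert 5: appended to row 1. P = [[1, 5], [6]].
Insert 7: appended to row 1. P = [[1, 5, 7], [6]].
Insert 4: 4 bumps 5 from row 1; 5 bumps 6 from row 2; 6 starts row 3. P = [[1, 4, 7], [5], [6]].
Insert 2: 2 bumps 4 from row 1; 4 bumps 5 from row 2; 5 bumps 6 from row 3; 6 starts row 4. P = [[1, 2, 7], [4], [5], [6]].
Insert 3: 3 bumps 7 from row 1; 7 appends to row 2. P = [[1, 2, 3], [4, 7], [5], [6]].

So P = [[1, 2, 3], [4, 7], [5], [6]], Q = [[1, 3, 4], [2, 7], [5], [6]].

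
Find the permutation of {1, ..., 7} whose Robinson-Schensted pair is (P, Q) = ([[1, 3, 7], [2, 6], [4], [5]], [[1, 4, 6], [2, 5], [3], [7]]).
5 4 2 6 3 7 1

Reverse the RSK construction: for i from n down to 1, find the cell of Q containing i, remove the entry at that cell from P, and reverse-bump it up through P; the value ejected from row 1 is w(i).

Step i=7: Q has 7 at row 4, column 1; remove 5 from row 4 of P and reverse-bump: 5 enters row 3 and ejects 4; 4 enters row 2 and ejects 2; 2 enters row 1 and ejects 1. So w(7) = 1. P is now [[2, 3, 7], [4, 6], [5]].
Step i=6: Q has 6 at row 1, column 3; remove that cell from P, ejecting 7. So w(6) = 7. P is now [[2, 3], [4, 6], [5]].
Step i=5: Q has 5 at row 2, column 2; remove 6 from row 2 of P and reverse-bump: 6 enters row 1 and ejects 3. So w(5) = 3. P is now [[2, 6], [4], [5]].
Step i=4: Q has 4 at row 1, column 2; remove that cell from P, ejecting 6. So w(4) = 6. P is now [[2], [4], [5]].
Step i=3: Q has 3 at row 3, column 1; remove 5 from row 3 of P and reverse-bump: 5 enters row 2 and ejects 4; 4 enters row 1 and ejects 2. So w(3) = 2. P is now [[4], [5]].
Step i=2: Q has 2 at row 2, column 1; remove 5 from row 2 of P and reverse-bump: 5 enters row 1 and ejects 4. So w(2) = 4. P is now [[5]].
Step i=1: Q has 1 at row 1, column 1; remove that cell from P, ejecting 5. So w(1) = 5. P is now [].

So w = 5 4 2 6 3 7 1.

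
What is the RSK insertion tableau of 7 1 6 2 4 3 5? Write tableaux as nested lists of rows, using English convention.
Insert 7: appended to row 1. P = [[7]].
Insert 1: 1 bumps 7 from row 1; 7 starts row 2. P = [[1], [7]].
Insert 6: appended to row 1. P = [[1, 6], [7]].
Insert 2: 2 bumps 6 from row 1; 6 bumps 7 from row 2; 7 starts row 3. P = [[1, 2], [6], [7]].
Insert 4: appended to row 1. P = [[1, 2, 4], [6], [7]].
Insert 3: 3 bumps 4 from row 1; 4 bumps 6 from row 2; 6 bumps 7 from row 3; 7 starts row 4. P = [[1, 2, 3], [4], [6], [7]].
Insert 5: appended to row 1. P = [[1, 2, 3, 5], [4], [6], [7]].

So P = [[1, 2, 3, 5], [4], [6], [7]].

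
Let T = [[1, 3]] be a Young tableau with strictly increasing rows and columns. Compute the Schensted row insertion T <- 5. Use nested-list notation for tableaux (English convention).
[[1, 3, 5]]

5 is larger than every entry of row 1, so it is appended to row 1. The new tableau is [[1, 3, 5]].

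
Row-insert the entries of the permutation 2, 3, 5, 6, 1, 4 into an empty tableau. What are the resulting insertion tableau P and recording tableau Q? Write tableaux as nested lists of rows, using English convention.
P = [[1, 3, 4, 6], [2, 5]], Q = [[1, 2, 3, 4], [5, 6]]

Insert each entry of the permutation into P by Schensted row insertion, recording in Q the position of each new cell.

Insert 2: appended to row 1. P = [[2]], Q = [[1]].
Insert 3: appended to row 1. P = [[2, 3]], Q = [[1, 2]].
Insert 5: appended to row 1. P = [[2, 3, 5]], Q = [[1, 2, 3]].
Insert 6: appended to row 1. P = [[2, 3, 5, 6]], Q = [[1, 2, 3, 4]].
Insert 1: 1 bumps 2 from row 1; 2 starts row 2. P = [[1, 3, 5, 6], [2]], Q = [[1, 2, 3, 4], [5]].
Insert 4: 4 bumps 5 from row 1; 5 appends to row 2. P = [[1, 3, 4, 6], [2, 5]], Q = [[1, 2, 3, 4], [5, 6]].

So P = [[1, 3, 4, 6], [2, 5]], Q = [[1, 2, 3, 4], [5, 6]].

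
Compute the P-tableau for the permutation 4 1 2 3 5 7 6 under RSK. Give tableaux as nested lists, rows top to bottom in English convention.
P = [[1, 2, 3, 5, 6], [4, 7]]

Insert 4: appended to row 1. P = [[4]].
Insert 1: 1 bumps 4 from row 1; 4 starts row 2. P = [[1], [4]].
Insert 2: appended to row 1. P = [[1, 2], [4]].
Insert 3: appended to row 1. P = [[1, 2, 3], [4]].
Insert 5: appended to row 1. P = [[1, 2, 3, 5], [4]].
Insert 7: appended to row 1. P = [[1, 2, 3, 5, 7], [4]].
Insert 6: 6 bumps 7 from row 1; 7 appends to row 2. P = [[1, 2, 3, 5, 6], [4, 7]].

So P = [[1, 2, 3, 5, 6], [4, 7]].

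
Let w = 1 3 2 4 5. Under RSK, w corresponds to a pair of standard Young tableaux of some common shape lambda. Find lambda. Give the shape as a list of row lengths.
[4, 1]

RSK row insertion gives P = [[1, 2, 4, 5], [3]], which has shape [4, 1].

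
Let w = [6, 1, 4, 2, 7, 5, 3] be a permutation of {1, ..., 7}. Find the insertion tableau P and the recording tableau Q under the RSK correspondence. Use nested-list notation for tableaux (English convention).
Insert each entry of the permutation into P by Schensted row insertion, recording in Q the position of each new cell.

Insert 6: appended to row 1. P = [[6]], Q = [[1]].
Insert 1: 1 bumps 6 from row 1; 6 starts row 2. P = [[1], [6]], Q = [[1], [2]].
Insert 4: appended to row 1. P = [[1, 4], [6]], Q = [[1, 3], [2]].
Insert 2: 2 bumps 4 from row 1; 4 bumps 6 from row 2; 6 starts row 3. P = [[1, 2], [4], [6]], Q = [[1, 3], [2], [4]].
Insert 7: appended to row 1. P = [[1, 2, 7], [4], [6]], Q = [[1, 3, 5], [2], [4]].
Insert 5: 5 bumps 7 from row 1; 7 appends to row 2. P = [[1, 2, 5], [4, 7], [6]], Q = [[1, 3, 5], [2, 6], [4]].
Insert 3: 3 bumps 5 from row 1; 5 bumps 7 from row 2; 7 appends to row 3. P = [[1, 2, 3], [4, 5], [6, 7]], Q = [[1, 3, 5], [2, 6], [4, 7]].

So P = [[1, 2, 3], [4, 5], [6, 7]], Q = [[1, 3, 5], [2, 6], [4, 7]].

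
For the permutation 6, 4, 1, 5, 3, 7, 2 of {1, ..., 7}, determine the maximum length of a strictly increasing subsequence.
3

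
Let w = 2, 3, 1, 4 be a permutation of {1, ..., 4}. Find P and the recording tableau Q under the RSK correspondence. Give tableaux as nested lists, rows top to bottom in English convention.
Insert each entry of the permutation into P by Schensted row insertion, recording in Q the position of each new cell.

Insert 2: appended to row 1. P = [[2]].
Insert 3: appended to row 1. P = [[2, 3]].
Insert 1: 1 bumps 2 from row 1; 2 starts row 2. P = [[1, 3], [2]].
Insert 4: appended to row 1. P = [[1, 3, 4], [2]].

So P = [[1, 3, 4], [2]], Q = [[1, 2, 4], [3]].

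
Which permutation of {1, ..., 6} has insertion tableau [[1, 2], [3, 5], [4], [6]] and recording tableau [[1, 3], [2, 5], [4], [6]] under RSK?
6 4 5 1 3 2

Reverse the RSK construction: for i from n down to 1, find the cell of Q containing i, remove the entry at that cell from P, and reverse-bump it up through P; the value ejected from row 1 is w(i).

Step i=6: Q has 6 at row 4, column 1; remove 6 from row 4 of P and reverse-bump: 6 enters row 3 and ejects 4; 4 enters row 2 and ejects 3; 3 enters row 1 and ejects 2. So w(6) = 2. P is now [[1, 3], [4, 5], [6]].
Step i=5: Q has 5 at row 2, column 2; remove 5 from row 2 of P and reverse-bump: 5 enters row 1 and ejects 3. So w(5) = 3. P is now [[1, 5], [4], [6]].
Step i=4: Q has 4 at row 3, column 1; remove 6 from row 3 of P and reverse-bump: 6 enters row 2 and ejects 4; 4 enters row 1 and ejects 1. So w(4) = 1. P is now [[4, 5], [6]].
Step i=3: Q has 3 at row 1, column 2; remove that cell from P, ejecting 5. So w(3) = 5. P is now [[4], [6]].
Step i=2: Q has 2 at row 2, column 1; remove 6 from row 2 of P and reverse-bump: 6 enters row 1 and ejects 4. So w(2) = 4. P is now [[6]].
Step i=1: Q has 1 at row 1, column 1; remove that cell from P, ejecting 6. So w(1) = 6. P is now [].

So w = 6 4 5 1 3 2.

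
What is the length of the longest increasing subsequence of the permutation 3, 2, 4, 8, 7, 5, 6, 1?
4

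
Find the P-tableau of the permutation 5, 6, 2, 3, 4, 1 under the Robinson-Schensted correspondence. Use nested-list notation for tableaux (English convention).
P = [[1, 3, 4], [2, 6], [5]]

Insert 5: appended to row 1. P = [[5]].
Insert 6: appended to row 1. P = [[5, 6]].
Insert 2: 2 bumps 5 from row 1; 5 starts row 2. P = [[2, 6], [5]].
Insert 3: 3 bumps 6 from row 1; 6 appends to row 2. P = [[2, 3], [5, 6]].
Insert 4: appended to row 1. P = [[2, 3, 4], [5, 6]].
Insert 1: 1 bumps 2 from row 1; 2 bumps 5 from row 2; 5 starts row 3. P = [[1, 3, 4], [2, 6], [5]].

So P = [[1, 3, 4], [2, 6], [5]].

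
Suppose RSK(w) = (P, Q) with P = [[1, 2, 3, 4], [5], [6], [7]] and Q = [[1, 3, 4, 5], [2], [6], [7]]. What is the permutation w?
7 1 2 3 6 5 4

Reverse the RSK construction: for i from n down to 1, find the cell of Q containing i, remove the entry at that cell from P, and reverse-bump it up through P; the value ejected from row 1 is w(i).

Step i=7: Q has 7 at row 4, column 1; remove 7 from row 4 of P and reverse-bump: 7 enters row 3 and ejects 6; 6 enters row 2 and ejects 5; 5 enters row 1 and ejects 4. So w(7) = 4. P is now [[1, 2, 3, 5], [6], [7]].
Step i=6: Q has 6 at row 3, column 1; remove 7 from row 3 of P and reverse-bump: 7 enters row 2 and ejects 6; 6 enters row 1 and ejects 5. So w(6) = 5. P is now [[1, 2, 3, 6], [7]].
Step i=5: Q has 5 at row 1, column 4; remove that cell from P, ejecting 6. So w(5) = 6. P is now [[1, 2, 3], [7]].
Step i=4: Q has 4 at row 1, column 3; remove that cell from P, ejecting 3. So w(4) = 3. P is now [[1, 2], [7]].
Step i=3: Q has 3 at row 1, column 2; remove that cell from P, ejecting 2. So w(3) = 2. P is now [[1], [7]].
Step i=2: Q has 2 at row 2, column 1; remove 7 from row 2 of P and reverse-bump: 7 enters row 1 and ejects 1. So w(2) = 1. P is now [[7]].
Step i=1: Q has 1 at row 1, column 1; remove that cell from P, ejecting 7. So w(1) = 7. P is now [].

So w = 7 1 2 3 6 5 4.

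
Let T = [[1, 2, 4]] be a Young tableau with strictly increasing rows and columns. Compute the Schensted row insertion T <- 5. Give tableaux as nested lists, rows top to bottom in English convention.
5 is larger than every entry of row 1, so it is appended to row 1. The new tableau is [[1, 2, 4, 5]].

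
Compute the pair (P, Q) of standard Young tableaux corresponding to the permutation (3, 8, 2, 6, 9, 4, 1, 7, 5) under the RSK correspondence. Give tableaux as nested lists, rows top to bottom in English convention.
Insert each entry of the permutation into P by Schensted row insertion, recording in Q the position of each new cell.

Insert 3: appended to row 1. P = [[3]].
Insert 8: appended to row 1. P = [[3, 8]].
Insert 2: 2 bumps 3 from row 1; 3 starts row 2. P = [[2, 8], [3]].
Insert 6: 6 bumps 8 from row 1; 8 appends to row 2. P = [[2, 6], [3, 8]].
Insert 9: appended to row 1. P = [[2, 6, 9], [3, 8]].
Insert 4: 4 bumps 6 from row 1; 6 bumps 8 from row 2; 8 starts row 3. P = [[2, 4, 9], [3, 6], [8]].
Insert 1: 1 bumps 2 from row 1; 2 bumps 3 from row 2; 3 bumps 8 from row 3; 8 starts row 4. P = [[1, 4, 9], [2, 6], [3], [8]].
Insert 7: 7 bumps 9 from row 1; 9 appends to row 2. P = [[1, 4, 7], [2, 6, 9], [3], [8]].
Insert 5: 5 bumps 7 from row 1; 7 bumps 9 from row 2; 9 appends to row 3. P = [[1, 4, 5], [2, 6, 7], [3, 9], [8]].

So P = [[1, 4, 5], [2, 6, 7], [3, 9], [8]], Q = [[1, 2, 5], [3, 4, 8], [6, 9], [7]].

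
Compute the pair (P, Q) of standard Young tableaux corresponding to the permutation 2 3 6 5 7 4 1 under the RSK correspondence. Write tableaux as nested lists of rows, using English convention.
Insert each entry of the permutation into P by Schensted row insertion, recording in Q the position of each new cell.

Insert 2: appended to row 1. P = [[2]], Q = [[1]].
Insert 3: appended to row 1. P = [[2, 3]], Q = [[1, 2]].
Insert 6: appended to row 1. P = [[2, 3, 6]], Q = [[1, 2, 3]].
Insert 5: 5 bumps 6 from row 1; 6 starts row 2. P = [[2, 3, 5], [6]], Q = [[1, 2, 3], [4]].
Insert 7: appended to row 1. P = [[2, 3, 5, 7], [6]], Q = [[1, 2, 3, 5], [4]].
Insert 4: 4 bumps 5 from row 1; 5 bumps 6 from row 2; 6 starts row 3. P = [[2, 3, 4, 7], [5], [6]], Q = [[1, 2, 3, 5], [4], [6]].
Insert 1: 1 bumps 2 from row 1; 2 bumps 5 from row 2; 5 bumps 6 from row 3; 6 starts row 4. P = [[1, 3, 4, 7], [2], [5], [6]], Q = [[1, 2, 3, 5], [4], [6], [7]].

So P = [[1, 3, 4, 7], [2], [5], [6]], Q = [[1, 2, 3, 5], [4], [6], [7]].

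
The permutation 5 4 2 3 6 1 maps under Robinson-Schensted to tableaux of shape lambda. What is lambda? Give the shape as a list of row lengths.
[3, 1, 1, 1]

Row-insert each entry into an empty tableau.

After inserting 5: P = [[5]].
After inserting 4: P = [[4], [5]].
After inserting 2: P = [[2], [4], [5]].
After inserting 3: P = [[2, 3], [4], [5]].
After inserting 6: P = [[2, 3, 6], [4], [5]].
After inserting 1: P = [[1, 3, 6], [2], [4], [5]].

The final insertion tableau P = [[1, 3, 6], [2], [4], [5]] has shape [3, 1, 1, 1].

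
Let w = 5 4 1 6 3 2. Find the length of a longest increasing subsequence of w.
2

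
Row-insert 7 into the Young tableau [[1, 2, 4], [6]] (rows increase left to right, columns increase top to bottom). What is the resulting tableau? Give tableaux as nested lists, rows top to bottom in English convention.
[[1, 2, 4, 7], [6]]

7 is larger than every entry of row 1, so it is appended to row 1. The new tableau is [[1, 2, 4, 7], [6]].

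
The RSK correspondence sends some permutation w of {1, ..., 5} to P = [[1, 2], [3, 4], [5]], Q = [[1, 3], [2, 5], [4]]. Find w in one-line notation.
5 3 4 1 2

Reverse the RSK construction: for i from n down to 1, find the cell of Q containing i, remove the entry at that cell from P, and reverse-bump it up through P; the value ejected from row 1 is w(i).

Step i=5: Q has 5 at row 2, column 2; remove 4 from row 2 of P and reverse-bump: 4 enters row 1 and ejects 2. So w(5) = 2. P is now [[1, 4], [3], [5]].
Step i=4: Q has 4 at row 3, column 1; remove 5 from row 3 of P and reverse-bump: 5 enters row 2 and ejects 3; 3 enters row 1 and ejects 1. So w(4) = 1. P is now [[3, 4], [5]].
Step i=3: Q has 3 at row 1, column 2; remove that cell from P, ejecting 4. So w(3) = 4. P is now [[3], [5]].
Step i=2: Q has 2 at row 2, column 1; remove 5 from row 2 of P and reverse-bump: 5 enters row 1 and ejects 3. So w(2) = 3. P is now [[5]].
Step i=1: Q has 1 at row 1, column 1; remove that cell from P, ejecting 5. So w(1) = 5. P is now [].

So w = 5 3 4 1 2.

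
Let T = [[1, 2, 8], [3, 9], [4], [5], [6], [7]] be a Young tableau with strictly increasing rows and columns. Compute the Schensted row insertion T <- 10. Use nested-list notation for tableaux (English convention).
[[1, 2, 8, 10], [3, 9], [4], [5], [6], [7]]

10 is larger than every entry of row 1, so it is appended to row 1. The new tableau is [[1, 2, 8, 10], [3, 9], [4], [5], [6], [7]].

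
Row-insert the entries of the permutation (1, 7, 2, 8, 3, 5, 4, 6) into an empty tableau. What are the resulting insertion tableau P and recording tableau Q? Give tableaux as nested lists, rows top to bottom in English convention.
P = [[1, 2, 3, 4, 6], [5, 8], [7]], Q = [[1, 2, 4, 6, 8], [3, 5], [7]]

Insert each entry of the permutation into P by Schensted row insertion, recording in Q the position of each new cell.

Insert 1: appended to row 1. P = [[1]].
Insert 7: appended to row 1. P = [[1, 7]].
Insert 2: 2 bumps 7 from row 1; 7 starts row 2. P = [[1, 2], [7]].
Insert 8: appended to row 1. P = [[1, 2, 8], [7]].
Insert 3: 3 bumps 8 from row 1; 8 appends to row 2. P = [[1, 2, 3], [7, 8]].
Insert 5: appended to row 1. P = [[1, 2, 3, 5], [7, 8]].
Insert 4: 4 bumps 5 from row 1; 5 bumps 7 from row 2; 7 starts row 3. P = [[1, 2, 3, 4], [5, 8], [7]].
Insert 6: appended to row 1. P = [[1, 2, 3, 4, 6], [5, 8], [7]].

So P = [[1, 2, 3, 4, 6], [5, 8], [7]], Q = [[1, 2, 4, 6, 8], [3, 5], [7]].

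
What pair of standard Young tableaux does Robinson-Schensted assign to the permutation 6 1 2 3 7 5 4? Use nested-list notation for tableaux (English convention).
P = [[1, 2, 3, 4], [5, 7], [6]], Q = [[1, 3, 4, 5], [2, 6], [7]]

Insert each entry of the permutation into P by Schensted row insertion, recording in Q the position of each new cell.

Insert 6: appended to row 1. P = [[6]].
Insert 1: 1 bumps 6 from row 1; 6 starts row 2. P = [[1], [6]].
Insert 2: appended to row 1. P = [[1, 2], [6]].
Insert 3: appended to row 1. P = [[1, 2, 3], [6]].
Insert 7: appended to row 1. P = [[1, 2, 3, 7], [6]].
Insert 5: 5 bumps 7 from row 1; 7 appends to row 2. P = [[1, 2, 3, 5], [6, 7]].
Insert 4: 4 bumps 5 from row 1; 5 bumps 6 from row 2; 6 starts row 3. P = [[1, 2, 3, 4], [5, 7], [6]].

So P = [[1, 2, 3, 4], [5, 7], [6]], Q = [[1, 3, 4, 5], [2, 6], [7]].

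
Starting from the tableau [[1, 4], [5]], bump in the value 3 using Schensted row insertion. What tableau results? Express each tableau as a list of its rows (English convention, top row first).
[[1, 3], [4], [5]]

In row 1, 3 replaces 4 (the leftmost entry greater than 3); 4 is bumped to row 2. In row 2, 4 replaces 5 (the leftmost entry greater than 4); 5 is bumped to row 3. 5 starts a new row 3. The new tableau is [[1, 3], [4], [5]].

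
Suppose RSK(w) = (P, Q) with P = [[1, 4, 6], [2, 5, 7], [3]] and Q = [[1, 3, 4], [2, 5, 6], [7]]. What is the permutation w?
Reverse the RSK construction: for i from n down to 1, find the cell of Q containing i, remove the entry at that cell from P, and reverse-bump it up through P; the value ejected from row 1 is w(i).

Step i=7: Q has 7 at row 3, column 1; remove 3 from row 3 of P and reverse-bump: 3 enters row 2 and ejects 2; 2 enters row 1 and ejects 1. So w(7) = 1. P is now [[2, 4, 6], [3, 5, 7]].
Step i=6: Q has 6 at row 2, column 3; remove 7 from row 2 of P and reverse-bump: 7 enters row 1 and ejects 6. So w(6) = 6. P is now [[2, 4, 7], [3, 5]].
Step i=5: Q has 5 at row 2, column 2; remove 5 from row 2 of P and reverse-bump: 5 enters row 1 and ejects 4. So w(5) = 4. P is now [[2, 5, 7], [3]].
Step i=4: Q has 4 at row 1, column 3; remove that cell from P, ejecting 7. So w(4) = 7. P is now [[2, 5], [3]].
Step i=3: Q has 3 at row 1, column 2; remove that cell from P, ejecting 5. So w(3) = 5. P is now [[2], [3]].
Step i=2: Q has 2 at row 2, column 1; remove 3 from row 2 of P and reverse-bump: 3 enters row 1 and ejects 2. So w(2) = 2. P is now [[3]].
Step i=1: Q has 1 at row 1, column 1; remove that cell from P, ejecting 3. So w(1) = 3. P is now [].

So w = 3 2 5 7 4 6 1.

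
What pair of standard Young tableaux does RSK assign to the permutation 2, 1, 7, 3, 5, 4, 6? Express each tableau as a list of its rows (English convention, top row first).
Insert each entry of the permutation into P by Schensted row insertion, recording in Q the position of each new cell.

After inserting 2: P = [[2]].
After inserting 1: P = [[1], [2]].
After inserting 7: P = [[1, 7], [2]].
After inserting 3: P = [[1, 3], [2, 7]].
After inserting 5: P = [[1, 3, 5], [2, 7]].
After inserting 4: P = [[1, 3, 4], [2, 5], [7]].
After inserting 6: P = [[1, 3, 4, 6], [2, 5], [7]].

So P = [[1, 3, 4, 6], [2, 5], [7]], Q = [[1, 3, 5, 7], [2, 4], [6]].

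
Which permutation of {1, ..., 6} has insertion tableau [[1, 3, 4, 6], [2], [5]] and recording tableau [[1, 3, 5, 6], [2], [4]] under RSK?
Reverse the RSK construction: for i from n down to 1, find the cell of Q containing i, remove the entry at that cell from P, and reverse-bump it up through P; the value ejected from row 1 is w(i).

Step i=6: Q has 6 at row 1, column 4; remove that cell from P, ejecting 6. So w(6) = 6. P is now [[1, 3, 4], [2], [5]].
Step i=5: Q has 5 at row 1, column 3; remove that cell from P, ejecting 4. So w(5) = 4. P is now [[1, 3], [2], [5]].
Step i=4: Q has 4 at row 3, column 1; remove 5 from row 3 of P and reverse-bump: 5 enters row 2 and ejects 2; 2 enters row 1 and ejects 1. So w(4) = 1. P is now [[2, 3], [5]].
Step i=3: Q has 3 at row 1, column 2; remove that cell from P, ejecting 3. So w(3) = 3. P is now [[2], [5]].
Step i=2: Q has 2 at row 2, column 1; remove 5 from row 2 of P and reverse-bump: 5 enters row 1 and ejects 2. So w(2) = 2. P is now [[5]].
Step i=1: Q has 1 at row 1, column 1; remove that cell from P, ejecting 5. So w(1) = 5. P is now [].

So w = 5 2 3 1 4 6.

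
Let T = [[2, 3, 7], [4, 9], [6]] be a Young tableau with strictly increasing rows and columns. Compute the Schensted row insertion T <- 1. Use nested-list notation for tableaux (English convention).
In row 1, 1 replaces 2 (the leftmost entry greater than 1); 2 is bumped to row 2. In row 2, 2 replaces 4 (the leftmost entry greater than 2); 4 is bumped to row 3. In row 3, 4 replaces 6 (the leftmost entry greater than 4); 6 is bumped to row 4. 6 starts a new row 4. The new tableau is [[1, 3, 7], [2, 9], [4], [6]].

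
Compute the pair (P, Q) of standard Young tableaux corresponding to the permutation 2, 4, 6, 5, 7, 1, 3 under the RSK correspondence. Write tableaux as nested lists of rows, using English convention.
Insert each entry of the permutation into P by Schensted row insertion, recording in Q the position of each new cell.

Insert 2: appended to row 1. P = [[2]], Q = [[1]].
Insert 4: appended to row 1. P = [[2, 4]], Q = [[1, 2]].
Insert 6: appended to row 1. P = [[2, 4, 6]], Q = [[1, 2, 3]].
Insert 5: 5 bumps 6 from row 1; 6 starts row 2. P = [[2, 4, 5], [6]], Q = [[1, 2, 3], [4]].
Insert 7: appended to row 1. P = [[2, 4, 5, 7], [6]], Q = [[1, 2, 3, 5], [4]].
Insert 1: 1 bumps 2 from row 1; 2 bumps 6 from row 2; 6 starts row 3. P = [[1, 4, 5, 7], [2], [6]], Q = [[1, 2, 3, 5], [4], [6]].
Insert 3: 3 bumps 4 from row 1; 4 appends to row 2. P = [[1, 3, 5, 7], [2, 4], [6]], Q = [[1, 2, 3, 5], [4, 7], [6]].

So P = [[1, 3, 5, 7], [2, 4], [6]], Q = [[1, 2, 3, 5], [4, 7], [6]].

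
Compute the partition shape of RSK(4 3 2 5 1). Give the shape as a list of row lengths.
[2, 1, 1, 1]

Row-insert each entry into an empty tableau.

After inserting 4: P = [[4]].
After inserting 3: P = [[3], [4]].
After inserting 2: P = [[2], [3], [4]].
After inserting 5: P = [[2, 5], [3], [4]].
After inserting 1: P = [[1, 5], [2], [3], [4]].

The final insertion tableau P = [[1, 5], [2], [3], [4]] has shape [2, 1, 1, 1].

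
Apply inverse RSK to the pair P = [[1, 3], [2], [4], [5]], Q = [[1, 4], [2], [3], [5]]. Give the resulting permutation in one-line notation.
Reverse the RSK construction: for i from n down to 1, find the cell of Q containing i, remove the entry at that cell from P, and reverse-bump it up through P; the value ejected from row 1 is w(i).

Step i=5: Q has 5 at row 4, column 1; remove 5 from row 4 of P and reverse-bump: 5 enters row 3 and ejects 4; 4 enters row 2 and ejects 2; 2 enters row 1 and ejects 1. So w(5) = 1. P is now [[2, 3], [4], [5]].
Step i=4: Q has 4 at row 1, column 2; remove that cell from P, ejecting 3. So w(4) = 3. P is now [[2], [4], [5]].
Step i=3: Q has 3 at row 3, column 1; remove 5 from row 3 of P and reverse-bump: 5 enters row 2 and ejects 4; 4 enters row 1 and ejects 2. So w(3) = 2. P is now [[4], [5]].
Step i=2: Q has 2 at row 2, column 1; remove 5 from row 2 of P and reverse-bump: 5 enters row 1 and ejects 4. So w(2) = 4. P is now [[5]].
Step i=1: Q has 1 at row 1, column 1; remove that cell from P, ejecting 5. So w(1) = 5. P is now [].

So w = 5 4 2 3 1.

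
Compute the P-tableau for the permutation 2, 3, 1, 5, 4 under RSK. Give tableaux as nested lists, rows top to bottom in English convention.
Insert 2: appended to row 1. P = [[2]].
Insert 3: appended to row 1. P = [[2, 3]].
Insert 1: 1 bumps 2 from row 1; 2 starts row 2. P = [[1, 3], [2]].
Insert 5: appended to row 1. P = [[1, 3, 5], [2]].
Insert 4: 4 bumps 5 from row 1; 5 appends to row 2. P = [[1, 3, 4], [2, 5]].

So P = [[1, 3, 4], [2, 5]].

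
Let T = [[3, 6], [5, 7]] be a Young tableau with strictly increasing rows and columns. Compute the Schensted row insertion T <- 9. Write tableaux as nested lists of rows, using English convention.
9 is larger than every entry of row 1, so it is appended to row 1. The new tableau is [[3, 6, 9], [5, 7]].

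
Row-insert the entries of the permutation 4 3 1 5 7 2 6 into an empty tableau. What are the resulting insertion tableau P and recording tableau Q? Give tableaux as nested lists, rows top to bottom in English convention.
Insert each entry of the permutation into P by Schensted row insertion, recording in Q the position of each new cell.

Insert 4: appended to row 1. P = [[4]], Q = [[1]].
Insert 3: 3 bumps 4 from row 1; 4 starts row 2. P = [[3], [4]], Q = [[1], [2]].
Insert 1: 1 bumps 3 from row 1; 3 bumps 4 from row 2; 4 starts row 3. P = [[1], [3], [4]], Q = [[1], [2], [3]].
Insert 5: appended to row 1. P = [[1, 5], [3], [4]], Q = [[1, 4], [2], [3]].
Insert 7: appended to row 1. P = [[1, 5, 7], [3], [4]], Q = [[1, 4, 5], [2], [3]].
Insert 2: 2 bumps 5 from row 1; 5 appends to row 2. P = [[1, 2, 7], [3, 5], [4]], Q = [[1, 4, 5], [2, 6], [3]].
Insert 6: 6 bumps 7 from row 1; 7 appends to row 2. P = [[1, 2, 6], [3, 5, 7], [4]], Q = [[1, 4, 5], [2, 6, 7], [3]].

So P = [[1, 2, 6], [3, 5, 7], [4]], Q = [[1, 4, 5], [2, 6, 7], [3]].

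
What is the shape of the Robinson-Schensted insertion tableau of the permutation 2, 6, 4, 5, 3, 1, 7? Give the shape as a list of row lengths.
[4, 1, 1, 1]

Row-insert each entry into an empty tableau.

After inserting 2: P = [[2]].
After inserting 6: P = [[2, 6]].
After inserting 4: P = [[2, 4], [6]].
After inserting 5: P = [[2, 4, 5], [6]].
After inserting 3: P = [[2, 3, 5], [4], [6]].
After inserting 1: P = [[1, 3, 5], [2], [4], [6]].
After inserting 7: P = [[1, 3, 5, 7], [2], [4], [6]].

The final insertion tableau P = [[1, 3, 5, 7], [2], [4], [6]] has shape [4, 1, 1, 1].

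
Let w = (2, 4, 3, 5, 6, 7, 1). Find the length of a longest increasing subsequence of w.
5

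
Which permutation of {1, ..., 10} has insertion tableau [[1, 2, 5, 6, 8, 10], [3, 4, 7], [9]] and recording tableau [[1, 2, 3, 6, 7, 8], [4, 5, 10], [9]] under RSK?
Reverse the RSK construction: for i from n down to 1, find the cell of Q containing i, remove the entry at that cell from P, and reverse-bump it up through P; the value ejected from row 1 is w(i).

Step i=10: Q has 10 at row 2, column 3; remove 7 from row 2 of P and reverse-bump: 7 enters row 1 and ejects 6. So w(10) = 6. P is now [[1, 2, 5, 7, 8, 10], [3, 4], [9]].
Step i=9: Q has 9 at row 3, column 1; remove 9 from row 3 of P and reverse-bump: 9 enters row 2 and ejects 4; 4 enters row 1 and ejects 2. So w(9) = 2. P is now [[1, 4, 5, 7, 8, 10], [3, 9]].
Step i=8: Q has 8 at row 1, column 6; remove that cell from P, ejecting 10. So w(8) = 10. P is now [[1, 4, 5, 7, 8], [3, 9]].
Step i=7: Q has 7 at row 1, column 5; remove that cell from P, ejecting 8. So w(7) = 8. P is now [[1, 4, 5, 7], [3, 9]].
Step i=6: Q has 6 at row 1, column 4; remove that cell from P, ejecting 7. So w(6) = 7. P is now [[1, 4, 5], [3, 9]].
Step i=5: Q has 5 at row 2, column 2; remove 9 from row 2 of P and reverse-bump: 9 enters row 1 and ejects 5. So w(5) = 5. P is now [[1, 4, 9], [3]].
Step i=4: Q has 4 at row 2, column 1; remove 3 from row 2 of P and reverse-bump: 3 enters row 1 and ejects 1. So w(4) = 1. P is now [[3, 4, 9]].
Step i=3: Q has 3 at row 1, column 3; remove that cell from P, ejecting 9. So w(3) = 9. P is now [[3, 4]].
Step i=2: Q has 2 at row 1, column 2; remove that cell from P, ejecting 4. So w(2) = 4. P is now [[3]].
Step i=1: Q has 1 at row 1, column 1; remove that cell from P, ejecting 3. So w(1) = 3. P is now [].

So w = 3 4 9 1 5 7 8 10 2 6.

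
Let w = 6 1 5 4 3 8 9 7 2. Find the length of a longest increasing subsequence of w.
4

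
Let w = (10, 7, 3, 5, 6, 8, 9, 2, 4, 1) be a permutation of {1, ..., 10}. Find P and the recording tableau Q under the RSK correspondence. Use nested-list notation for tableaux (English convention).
Insert each entry of the permutation into P by Schensted row insertion, recording in Q the position of each new cell.

Insert 10: appended to row 1. P = [[10]].
Insert 7: 7 bumps 10 from row 1; 10 starts row 2. P = [[7], [10]].
Insert 3: 3 bumps 7 from row 1; 7 bumps 10 from row 2; 10 starts row 3. P = [[3], [7], [10]].
Insert 5: appended to row 1. P = [[3, 5], [7], [10]].
Insert 6: appended to row 1. P = [[3, 5, 6], [7], [10]].
Insert 8: appended to row 1. P = [[3, 5, 6, 8], [7], [10]].
Insert 9: appended to row 1. P = [[3, 5, 6, 8, 9], [7], [10]].
Insert 2: 2 bumps 3 from row 1; 3 bumps 7 from row 2; 7 bumps 10 from row 3; 10 starts row 4. P = [[2, 5, 6, 8, 9], [3], [7], [10]].
Insert 4: 4 bumps 5 from row 1; 5 appends to row 2. P = [[2, 4, 6, 8, 9], [3, 5], [7], [10]].
Insert 1: 1 bumps 2 from row 1; 2 bumps 3 from row 2; 3 bumps 7 from row 3; 7 bumps 10 from row 4; 10 starts row 5. P = [[1, 4, 6, 8, 9], [2, 5], [3], [7], [10]].

So P = [[1, 4, 6, 8, 9], [2, 5], [3], [7], [10]], Q = [[1, 4, 5, 6, 7], [2, 9], [3], [8], [10]].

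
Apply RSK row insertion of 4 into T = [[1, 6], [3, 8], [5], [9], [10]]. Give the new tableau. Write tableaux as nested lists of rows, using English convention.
In row 1, 4 replaces 6 (the leftmost entry greater than 4); 6 is bumped to row 2. In row 2, 6 replaces 8 (the leftmost entry greater than 6); 8 is bumped to row 3. 8 is appended to row 3. The new tableau is [[1, 4], [3, 6], [5, 8], [9], [10]].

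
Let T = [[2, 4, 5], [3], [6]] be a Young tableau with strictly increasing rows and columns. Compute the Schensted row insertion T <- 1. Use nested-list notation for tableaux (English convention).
In row 1, 1 replaces 2 (the leftmost entry greater than 1); 2 is bumped to row 2. In row 2, 2 replaces 3 (the leftmost entry greater than 2); 3 is bumped to row 3. In row 3, 3 replaces 6 (the leftmost entry greater than 3); 6 is bumped to row 4. 6 starts a new row 4. The new tableau is [[1, 4, 5], [2], [3], [6]].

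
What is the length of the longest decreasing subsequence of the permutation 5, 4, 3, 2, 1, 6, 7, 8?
5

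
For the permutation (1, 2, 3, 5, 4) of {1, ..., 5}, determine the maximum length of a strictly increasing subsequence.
4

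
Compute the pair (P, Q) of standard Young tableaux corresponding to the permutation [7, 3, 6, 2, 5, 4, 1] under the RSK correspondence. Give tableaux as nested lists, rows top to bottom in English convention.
P = [[1, 4], [2, 5], [3], [6], [7]], Q = [[1, 3], [2, 5], [4], [6], [7]]

Insert each entry of the permutation into P by Schensted row insertion, recording in Q the position of each new cell.

Insert 7: appended to row 1. P = [[7]], Q = [[1]].
Insert 3: 3 bumps 7 from row 1; 7 starts row 2. P = [[3], [7]], Q = [[1], [2]].
Insert 6: appended to row 1. P = [[3, 6], [7]], Q = [[1, 3], [2]].
Insert 2: 2 bumps 3 from row 1; 3 bumps 7 from row 2; 7 starts row 3. P = [[2, 6], [3], [7]], Q = [[1, 3], [2], [4]].
Insert 5: 5 bumps 6 from row 1; 6 appends to row 2. P = [[2, 5], [3, 6], [7]], Q = [[1, 3], [2, 5], [4]].
Insert 4: 4 bumps 5 from row 1; 5 bumps 6 from row 2; 6 bumps 7 from row 3; 7 starts row 4. P = [[2, 4], [3, 5], [6], [7]], Q = [[1, 3], [2, 5], [4], [6]].
Insert 1: 1 bumps 2 from row 1; 2 bumps 3 from row 2; 3 bumps 6 from row 3; 6 bumps 7 from row 4; 7 starts row 5. P = [[1, 4], [2, 5], [3], [6], [7]], Q = [[1, 3], [2, 5], [4], [6], [7]].

So P = [[1, 4], [2, 5], [3], [6], [7]], Q = [[1, 3], [2, 5], [4], [6], [7]].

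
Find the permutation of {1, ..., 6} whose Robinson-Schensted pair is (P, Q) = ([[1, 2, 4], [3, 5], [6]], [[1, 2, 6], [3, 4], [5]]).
Reverse the RSK construction: for i from n down to 1, find the cell of Q containing i, remove the entry at that cell from P, and reverse-bump it up through P; the value ejected from row 1 is w(i).

Step i=6: Q has 6 at row 1, column 3; remove that cell from P, ejecting 4. So w(6) = 4. P is now [[1, 2], [3, 5], [6]].
Step i=5: Q has 5 at row 3, column 1; remove 6 from row 3 of P and reverse-bump: 6 enters row 2 and ejects 5; 5 enters row 1 and ejects 2. So w(5) = 2. P is now [[1, 5], [3, 6]].
Step i=4: Q has 4 at row 2, column 2; remove 6 from row 2 of P and reverse-bump: 6 enters row 1 and ejects 5. So w(4) = 5. P is now [[1, 6], [3]].
Step i=3: Q has 3 at row 2, column 1; remove 3 from row 2 of P and reverse-bump: 3 enters row 1 and ejects 1. So w(3) = 1. P is now [[3, 6]].
Step i=2: Q has 2 at row 1, column 2; remove that cell from P, ejecting 6. So w(2) = 6. P is now [[3]].
Step i=1: Q has 1 at row 1, column 1; remove that cell from P, ejecting 3. So w(1) = 3. P is now [].

So w = 3 6 1 5 2 4.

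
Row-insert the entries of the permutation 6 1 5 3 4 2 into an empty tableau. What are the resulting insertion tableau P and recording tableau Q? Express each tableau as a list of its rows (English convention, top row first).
P = [[1, 2, 4], [3], [5], [6]], Q = [[1, 3, 5], [2], [4], [6]]

Insert each entry of the permutation into P by Schensted row insertion, recording in Q the position of each new cell.

After inserting 6: P = [[6]].
After inserting 1: P = [[1], [6]].
After inserting 5: P = [[1, 5], [6]].
After inserting 3: P = [[1, 3], [5], [6]].
After inserting 4: P = [[1, 3, 4], [5], [6]].
After inserting 2: P = [[1, 2, 4], [3], [5], [6]].

So P = [[1, 2, 4], [3], [5], [6]], Q = [[1, 3, 5], [2], [4], [6]].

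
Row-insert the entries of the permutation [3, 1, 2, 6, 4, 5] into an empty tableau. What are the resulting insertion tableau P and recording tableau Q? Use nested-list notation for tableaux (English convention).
Insert each entry of the permutation into P by Schensted row insertion, recording in Q the position of each new cell.

Insert 3: appended to row 1. P = [[3]], Q = [[1]].
Insert 1: 1 bumps 3 from row 1; 3 starts row 2. P = [[1], [3]], Q = [[1], [2]].
Insert 2: appended to row 1. P = [[1, 2], [3]], Q = [[1, 3], [2]].
Insert 6: appended to row 1. P = [[1, 2, 6], [3]], Q = [[1, 3, 4], [2]].
Insert 4: 4 bumps 6 from row 1; 6 appends to row 2. P = [[1, 2, 4], [3, 6]], Q = [[1, 3, 4], [2, 5]].
Insert 5: appended to row 1. P = [[1, 2, 4, 5], [3, 6]], Q = [[1, 3, 4, 6], [2, 5]].

So P = [[1, 2, 4, 5], [3, 6]], Q = [[1, 3, 4, 6], [2, 5]].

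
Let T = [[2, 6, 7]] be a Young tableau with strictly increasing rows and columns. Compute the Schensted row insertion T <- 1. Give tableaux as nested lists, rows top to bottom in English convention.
[[1, 6, 7], [2]]

In row 1, 1 replaces 2 (the leftmost entry greater than 1); 2 is bumped to row 2. 2 starts a new row 2. The new tableau is [[1, 6, 7], [2]].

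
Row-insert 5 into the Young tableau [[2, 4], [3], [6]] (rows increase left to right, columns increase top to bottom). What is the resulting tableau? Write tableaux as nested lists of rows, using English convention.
5 is larger than every entry of row 1, so it is appended to row 1. The new tableau is [[2, 4, 5], [3], [6]].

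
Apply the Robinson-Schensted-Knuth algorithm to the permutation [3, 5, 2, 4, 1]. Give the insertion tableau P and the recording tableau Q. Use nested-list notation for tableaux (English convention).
P = [[1, 4], [2, 5], [3]], Q = [[1, 2], [3, 4], [5]]

Insert each entry of the permutation into P by Schensted row insertion, recording in Q the position of each new cell.

Insert 3: appended to row 1. P = [[3]].
Insert 5: appended to row 1. P = [[3, 5]].
Insert 2: 2 bumps 3 from row 1; 3 starts row 2. P = [[2, 5], [3]].
Insert 4: 4 bumps 5 from row 1; 5 appends to row 2. P = [[2, 4], [3, 5]].
Insert 1: 1 bumps 2 from row 1; 2 bumps 3 from row 2; 3 starts row 3. P = [[1, 4], [2, 5], [3]].

So P = [[1, 4], [2, 5], [3]], Q = [[1, 2], [3, 4], [5]].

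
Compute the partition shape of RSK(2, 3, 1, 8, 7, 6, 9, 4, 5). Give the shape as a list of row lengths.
Row-insert each entry into an empty tableau.

After inserting 2: P = [[2]].
After inserting 3: P = [[2, 3]].
After inserting 1: P = [[1, 3], [2]].
After inserting 8: P = [[1, 3, 8], [2]].
After inserting 7: P = [[1, 3, 7], [2, 8]].
After inserting 6: P = [[1, 3, 6], [2, 7], [8]].
After inserting 9: P = [[1, 3, 6, 9], [2, 7], [8]].
After inserting 4: P = [[1, 3, 4, 9], [2, 6], [7], [8]].
After inserting 5: P = [[1, 3, 4, 5], [2, 6, 9], [7], [8]].

The final insertion tableau P = [[1, 3, 4, 5], [2, 6, 9], [7], [8]] has shape [4, 3, 1, 1].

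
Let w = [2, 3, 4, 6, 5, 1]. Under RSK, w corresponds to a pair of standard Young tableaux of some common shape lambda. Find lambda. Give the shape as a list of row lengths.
[4, 1, 1]

RSK row insertion gives P = [[1, 3, 4, 5], [2], [6]], which has shape [4, 1, 1].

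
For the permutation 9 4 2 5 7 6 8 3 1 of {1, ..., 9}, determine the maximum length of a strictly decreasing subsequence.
5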